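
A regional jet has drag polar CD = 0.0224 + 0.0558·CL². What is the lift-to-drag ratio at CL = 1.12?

CD = 0.0224 + 0.0558 × 1.12² = 0.0924
L/D = CL/CD = 1.12 / 0.0924 = 12.1

L/D = 12.1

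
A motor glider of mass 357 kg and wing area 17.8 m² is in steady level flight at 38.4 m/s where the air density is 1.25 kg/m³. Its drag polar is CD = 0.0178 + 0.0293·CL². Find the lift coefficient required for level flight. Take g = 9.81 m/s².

Level flight ⇒ L = W = m·g = 357 × 9.81 = 3502.2 N.
Dynamic pressure q = 0.5 × 1.25 × 38.4² = 921.6 Pa.
CL = 2W/(ρv²S) = 2×3502.2/(1.25×38.4²×17.8) = 0.2135.

CL = 0.213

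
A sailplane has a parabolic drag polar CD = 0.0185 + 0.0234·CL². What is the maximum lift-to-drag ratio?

(L/D)max = 24

For CD = CD0 + K·CL², (L/D)max occurs at CL* = √(CD0/K) and equals 1/(2√(K·CD0)).
(L/D)max = 1/(2√(0.0234 × 0.0185)) = 1/(2 × 0.02081) = 24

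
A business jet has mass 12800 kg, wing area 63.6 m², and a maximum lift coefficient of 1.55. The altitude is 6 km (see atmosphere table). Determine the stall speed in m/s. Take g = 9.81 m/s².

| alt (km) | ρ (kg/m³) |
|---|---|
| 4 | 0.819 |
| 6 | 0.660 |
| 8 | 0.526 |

At 6 km, from the table: ρ = 0.660 kg/m³.
At stall, lift equals weight: L = W = m·g = 12800 × 9.81 = 1.256×10^5 N.
V_stall = √(2W/(ρ·S·CL,max)) = √(2 × 1.256×10^5 / (0.66 × 63.6 × 1.55))
V_stall = √3860 = 62.1 m/s

V_stall = 62.1 m/s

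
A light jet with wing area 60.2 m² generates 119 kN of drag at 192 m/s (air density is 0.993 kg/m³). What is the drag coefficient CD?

From D = ½ρv²S·CD, rearranging gives CD = 2D/(ρv²S).
CD = 2 × 1.19×10^5 / (0.993 × 192² × 60.2) = 0.108

CD = 0.108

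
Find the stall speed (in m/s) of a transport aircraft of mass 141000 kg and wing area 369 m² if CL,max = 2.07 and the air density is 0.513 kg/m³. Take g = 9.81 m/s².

V_stall = 84 m/s

Weight W = mg = 141000 × 9.81 = 1.383×10^6 N.
From L = ½ρV²S·CL,max = W: V_stall = √(2W/(ρSCL,max)) = √(2·1.383×10^6/(0.513·369·2.07))
V_stall = √7060 = 84 m/s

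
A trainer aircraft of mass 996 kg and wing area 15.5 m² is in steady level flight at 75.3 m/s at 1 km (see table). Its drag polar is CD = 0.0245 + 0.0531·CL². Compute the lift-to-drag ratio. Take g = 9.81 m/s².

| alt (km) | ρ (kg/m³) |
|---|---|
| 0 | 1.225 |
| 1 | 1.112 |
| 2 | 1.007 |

L/D = 7.51

At 1 km, from the table: ρ = 1.112 kg/m³.
Weight W = mg = 996 × 9.81 = 9770.8 N; in level flight L = W.
q = ½ρv² = ½ × 1.112 × 75.3² = 3153 Pa.
Required CL = L/(qS) = 9770.8/(3153·15.5) = 0.2.
CD = 0.0245 + 0.0531 × 0.2² = 0.02662.
L/D = CL/CD = 0.2 / 0.02662 = 7.51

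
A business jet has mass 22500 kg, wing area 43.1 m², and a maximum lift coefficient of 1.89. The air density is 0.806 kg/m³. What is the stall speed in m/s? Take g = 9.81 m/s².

At stall, lift equals weight: L = W = m·g = 22500 × 9.81 = 2.207×10^5 N.
V_stall = √(2W/(ρ·S·CL,max)) = √(2 × 2.207×10^5 / (0.806 × 43.1 × 1.89))
V_stall = √6724 = 82 m/s

V_stall = 82 m/s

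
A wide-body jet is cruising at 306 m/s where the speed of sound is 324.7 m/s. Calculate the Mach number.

M = 0.942

M = v/a = 306 / 324.7 = 0.942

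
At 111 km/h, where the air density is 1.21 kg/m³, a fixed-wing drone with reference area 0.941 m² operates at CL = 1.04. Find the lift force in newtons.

L = 563 N

Convert speed: v = 111 km/h ÷ 3.6 = 30.83 m/s.
Dynamic pressure q = ½ρv² = ½ × 1.21 × 30.83² = 575.2 Pa.
L = q·S·CL = 575.2 × 0.941 × 1.04 = 563 N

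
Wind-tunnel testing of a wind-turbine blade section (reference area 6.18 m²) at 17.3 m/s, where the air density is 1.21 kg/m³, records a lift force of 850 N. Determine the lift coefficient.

From L = ½ρv²S·CL, rearranging gives CL = 2L/(ρv²S).
CL = 2 × 850 / (1.21 × 17.3² × 6.18) = 0.76

CL = 0.76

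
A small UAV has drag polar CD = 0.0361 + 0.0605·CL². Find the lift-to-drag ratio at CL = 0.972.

L/D = 10.4

CD = 0.0361 + 0.0605 × 0.972² = 0.09326
L/D = CL/CD = 0.972 / 0.09326 = 10.4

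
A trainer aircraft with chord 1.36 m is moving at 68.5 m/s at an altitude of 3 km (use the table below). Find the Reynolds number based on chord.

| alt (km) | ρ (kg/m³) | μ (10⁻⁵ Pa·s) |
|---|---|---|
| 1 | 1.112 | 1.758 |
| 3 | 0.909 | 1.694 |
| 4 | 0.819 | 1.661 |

Re = 5×10^6

At 3 km, from the table: ρ = 0.909 kg/m³, μ = 1.694×10⁻⁵ Pa·s.
Re = ρ·v·c/μ = 0.909 × 68.5 × 1.36 / (1.694×10⁻⁵) = 5×10^6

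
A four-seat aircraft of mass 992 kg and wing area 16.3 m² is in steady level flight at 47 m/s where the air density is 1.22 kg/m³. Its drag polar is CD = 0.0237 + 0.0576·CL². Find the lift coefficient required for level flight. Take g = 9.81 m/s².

In steady level flight, lift balances weight: W = mg = 992 × 9.81 = 9731.5 N.
q = ½ρv² = ½ × 1.22 × 47² = 1347 Pa.
Required CL = L/(qS) = 9731.5/(1347·16.3) = 0.4431.

CL = 0.443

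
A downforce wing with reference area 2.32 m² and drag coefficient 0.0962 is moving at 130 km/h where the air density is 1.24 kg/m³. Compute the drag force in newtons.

Convert speed: v = 130 km/h ÷ 3.6 = 36.11 m/s.
D = ½ρv²S·CD = ½ × 1.24 × 36.11² × 2.32 × 0.0962 = 180 N

D = 180 N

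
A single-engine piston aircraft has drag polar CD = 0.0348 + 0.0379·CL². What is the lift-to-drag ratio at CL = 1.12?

L/D = 13.6

CD = 0.0348 + 0.0379 × 1.12² = 0.08234
L/D = CL/CD = 1.12 / 0.08234 = 13.6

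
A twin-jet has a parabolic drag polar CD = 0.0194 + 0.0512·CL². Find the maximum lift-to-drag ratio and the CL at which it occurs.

For CD = CD0 + K·CL², (L/D)max occurs at CL* = √(CD0/K) and equals 1/(2√(K·CD0)).
(L/D)max = 1/(2√(0.0512 × 0.0194)) = 1/(2 × 0.03152) = 15.9
CL* = √(0.0194/0.0512) = 0.616

(L/D)max = 15.9, at CL = 0.616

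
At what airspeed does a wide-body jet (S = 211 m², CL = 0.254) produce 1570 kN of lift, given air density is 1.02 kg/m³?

v = 240 m/s

L = ½ρv²S·CL ⇒ v = √(2L/(ρ·S·CL))
v = √(2 × 1.57×10^6 / (1.02 × 211 × 0.254)) = √57440 = 240 m/s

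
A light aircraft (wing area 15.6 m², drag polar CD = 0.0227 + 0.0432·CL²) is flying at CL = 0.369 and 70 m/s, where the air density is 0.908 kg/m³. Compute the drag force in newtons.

D = 992 N

CD = 0.0227 + 0.0432 × 0.369² = 0.02858
D = ½ρv²S·CD = ½ × 0.908 × 70² × 15.6 × 0.02858 = 992 N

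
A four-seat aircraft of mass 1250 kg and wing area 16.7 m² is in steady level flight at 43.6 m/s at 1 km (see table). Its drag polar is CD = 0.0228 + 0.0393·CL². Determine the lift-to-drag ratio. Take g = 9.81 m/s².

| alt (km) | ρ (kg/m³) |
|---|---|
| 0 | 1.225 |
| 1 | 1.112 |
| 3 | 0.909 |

At 1 km, from the table: ρ = 1.112 kg/m³.
Level flight ⇒ L = W = m·g = 1250 × 9.81 = 12262 N.
q = ½ρv² = ½ × 1.112 × 43.6² = 1057 Pa.
Required CL = L/(qS) = 12262/(1057·16.7) = 0.6947.
CD = 0.0228 + 0.0393 × 0.6947² = 0.04177.
L/D = CL/CD = 0.6947 / 0.04177 = 16.6

L/D = 16.6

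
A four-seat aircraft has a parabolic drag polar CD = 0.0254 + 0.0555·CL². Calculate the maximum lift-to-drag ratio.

For CD = CD0 + K·CL², (L/D)max occurs at CL* = √(CD0/K) and equals 1/(2√(K·CD0)).
(L/D)max = 1/(2√(0.0555 × 0.0254)) = 1/(2 × 0.03755) = 13.3

(L/D)max = 13.3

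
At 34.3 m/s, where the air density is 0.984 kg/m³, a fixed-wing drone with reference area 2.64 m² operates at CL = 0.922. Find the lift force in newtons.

L = 1410 N

L = ½ρv²S·CL = ½ × 0.984 × 34.3² × 2.64 × 0.922 = 1410 N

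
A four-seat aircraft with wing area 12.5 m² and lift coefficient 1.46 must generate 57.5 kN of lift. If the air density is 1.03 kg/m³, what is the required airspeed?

v = 78.2 m/s

L = ½ρv²S·CL ⇒ v = √(2L/(ρ·S·CL))
v = √(2 × 57500 / (1.03 × 12.5 × 1.46)) = √6118 = 78.2 m/s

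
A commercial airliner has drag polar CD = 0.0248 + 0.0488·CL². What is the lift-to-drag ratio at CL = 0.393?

L/D = 12.2

CD = 0.0248 + 0.0488 × 0.393² = 0.03234
L/D = CL/CD = 0.393 / 0.03234 = 12.2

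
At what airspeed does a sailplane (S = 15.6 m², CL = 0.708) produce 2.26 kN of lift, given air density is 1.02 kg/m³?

L = ½ρv²S·CL ⇒ v = √(2L/(ρ·S·CL))
v = √(2 × 2260 / (1.02 × 15.6 × 0.708)) = √401.2 = 20 m/s

v = 20 m/s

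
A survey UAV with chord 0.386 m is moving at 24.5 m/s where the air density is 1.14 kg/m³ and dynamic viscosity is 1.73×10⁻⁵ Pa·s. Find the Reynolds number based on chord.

Re = ρ·v·c/μ = 1.14 × 24.5 × 0.386 / (1.73×10⁻⁵) = 6.23×10^5

Re = 6.23×10^5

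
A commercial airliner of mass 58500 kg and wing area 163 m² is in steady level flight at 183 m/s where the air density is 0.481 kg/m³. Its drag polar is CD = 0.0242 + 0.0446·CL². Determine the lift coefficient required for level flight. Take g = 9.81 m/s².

CL = 0.437

Level flight ⇒ L = W = m·g = 58500 × 9.81 = 5.7388×10^5 N.
q = ½ρv² = ½ × 0.481 × 183² = 8054 Pa.
CL = W/(q·S) = 5.7388×10^5 / (8054 × 163) = 0.4371.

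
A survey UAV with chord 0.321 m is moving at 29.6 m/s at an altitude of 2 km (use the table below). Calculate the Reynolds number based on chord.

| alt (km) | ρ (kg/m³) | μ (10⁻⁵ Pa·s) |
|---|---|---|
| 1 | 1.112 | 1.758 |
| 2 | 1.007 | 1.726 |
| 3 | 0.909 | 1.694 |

At 2 km, from the table: ρ = 1.007 kg/m³, μ = 1.726×10⁻⁵ Pa·s.
Re = ρ·v·c/μ = 1.007 × 29.6 × 0.321 / (1.726×10⁻⁵) = 5.54×10^5

Re = 5.54×10^5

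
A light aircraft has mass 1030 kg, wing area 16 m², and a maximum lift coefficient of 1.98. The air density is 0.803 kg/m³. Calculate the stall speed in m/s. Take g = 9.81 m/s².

At stall, lift equals weight: L = W = m·g = 1030 × 9.81 = 10100 N.
From L = ½ρV²S·CL,max = W: V_stall = √(2W/(ρSCL,max)) = √(2·10100/(0.803·16·1.98))
V_stall = √794.4 = 28.2 m/s

V_stall = 28.2 m/s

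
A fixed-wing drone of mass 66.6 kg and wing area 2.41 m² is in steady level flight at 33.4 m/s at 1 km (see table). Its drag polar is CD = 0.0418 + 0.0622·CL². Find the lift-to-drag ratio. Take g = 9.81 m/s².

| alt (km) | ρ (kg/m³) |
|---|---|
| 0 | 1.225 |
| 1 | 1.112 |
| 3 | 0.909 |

L/D = 8.14

At 1 km, from the table: ρ = 1.112 kg/m³.
Level flight ⇒ L = W = m·g = 66.6 × 9.81 = 653.35 N.
q = ½ρv² = ½ × 1.112 × 33.4² = 620.3 Pa.
CL = W/(q·S) = 653.35 / (620.3 × 2.41) = 0.4371.
CD = 0.0418 + 0.0622 × 0.4371² = 0.05368.
L/D = CL/CD = 0.4371 / 0.05368 = 8.14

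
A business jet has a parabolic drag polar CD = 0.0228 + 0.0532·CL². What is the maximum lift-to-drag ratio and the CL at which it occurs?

For CD = CD0 + K·CL², (L/D)max occurs at CL* = √(CD0/K) and equals 1/(2√(K·CD0)).
(L/D)max = 1/(2√(0.0532 × 0.0228)) = 1/(2 × 0.03483) = 14.4
CL* = √(0.0228/0.0532) = 0.655

(L/D)max = 14.4, at CL = 0.655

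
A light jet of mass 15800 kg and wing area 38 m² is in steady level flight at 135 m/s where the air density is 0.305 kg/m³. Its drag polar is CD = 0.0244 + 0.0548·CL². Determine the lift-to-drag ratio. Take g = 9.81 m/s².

L/D = 10.3

Level flight ⇒ L = W = m·g = 15800 × 9.81 = 1.55×10^5 N.
q = ½ρv² = ½ × 0.305 × 135² = 2779 Pa.
Required CL = L/(qS) = 1.55×10^5/(2779·38) = 1.468.
CD = 0.0244 + 0.0548 × 1.468² = 0.1424.
L/D = CL/CD = 1.468 / 0.1424 = 10.3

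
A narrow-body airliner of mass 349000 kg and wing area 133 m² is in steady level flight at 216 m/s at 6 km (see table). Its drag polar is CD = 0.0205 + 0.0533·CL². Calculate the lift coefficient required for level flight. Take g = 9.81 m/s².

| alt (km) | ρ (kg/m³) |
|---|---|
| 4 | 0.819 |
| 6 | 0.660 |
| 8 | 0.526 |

CL = 1.67

At 6 km, from the table: ρ = 0.660 kg/m³.
Weight W = mg = 349000 × 9.81 = 3.4237×10^6 N; in level flight L = W.
q = ½ρv² = ½ × 0.66 × 216² = 15400 Pa.
CL = 2W/(ρv²S) = 2×3.4237×10^6/(0.66×216²×133) = 1.672.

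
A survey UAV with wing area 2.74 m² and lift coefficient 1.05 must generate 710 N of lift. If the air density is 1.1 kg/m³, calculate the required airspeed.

L = ½ρv²S·CL ⇒ v = √(2L/(ρ·S·CL))
v = √(2 × 710 / (1.1 × 2.74 × 1.05)) = √448.7 = 21.2 m/s

v = 21.2 m/s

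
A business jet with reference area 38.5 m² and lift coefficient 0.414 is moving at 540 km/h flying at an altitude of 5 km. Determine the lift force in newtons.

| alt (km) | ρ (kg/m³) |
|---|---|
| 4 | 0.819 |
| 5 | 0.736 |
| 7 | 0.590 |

At 5 km, from the table: ρ = 0.736 kg/m³.
Convert speed: v = 540 km/h ÷ 3.6 = 150 m/s.
L = ½ρv²S·CL = ½ × 0.736 × 150² × 38.5 × 0.414 = 1.32×10^5 N ≈ 132 kN

L = 1.32×10^5 N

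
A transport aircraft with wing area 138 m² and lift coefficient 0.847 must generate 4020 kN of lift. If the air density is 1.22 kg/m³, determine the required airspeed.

v = 237 m/s

L = ½ρv²S·CL ⇒ v = √(2L/(ρ·S·CL))
v = √(2 × 4.02×10^6 / (1.22 × 138 × 0.847)) = √56380 = 237 m/s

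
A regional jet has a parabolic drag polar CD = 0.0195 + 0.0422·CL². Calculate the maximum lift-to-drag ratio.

For CD = CD0 + K·CL², (L/D)max occurs at CL* = √(CD0/K) and equals 1/(2√(K·CD0)).
(L/D)max = 1/(2√(0.0422 × 0.0195)) = 1/(2 × 0.02869) = 17.4

(L/D)max = 17.4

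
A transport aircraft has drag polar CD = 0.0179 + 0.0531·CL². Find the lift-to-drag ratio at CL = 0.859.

CD = 0.0179 + 0.0531 × 0.859² = 0.05708
L/D = CL/CD = 0.859 / 0.05708 = 15

L/D = 15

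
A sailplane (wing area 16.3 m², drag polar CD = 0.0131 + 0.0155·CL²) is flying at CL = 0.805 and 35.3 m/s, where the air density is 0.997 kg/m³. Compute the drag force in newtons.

D = 234 N

CD = 0.0131 + 0.0155 × 0.805² = 0.02314
D = ½ρv²S·CD = ½ × 0.997 × 35.3² × 16.3 × 0.02314 = 234 N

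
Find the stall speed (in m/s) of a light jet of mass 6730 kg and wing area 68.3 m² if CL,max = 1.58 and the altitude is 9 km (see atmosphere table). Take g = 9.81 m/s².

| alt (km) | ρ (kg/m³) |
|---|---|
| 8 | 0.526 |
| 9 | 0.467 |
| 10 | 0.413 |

V_stall = 51.2 m/s

At 9 km, from the table: ρ = 0.467 kg/m³.
Stall occurs when L = W at CL,max. W = mg = 6730 × 9.81 = 66020 N.
From L = ½ρV²S·CL,max = W: V_stall = √(2W/(ρSCL,max)) = √(2·66020/(0.467·68.3·1.58))
V_stall = √2620 = 51.2 m/s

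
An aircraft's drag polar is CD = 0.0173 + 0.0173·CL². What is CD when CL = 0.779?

CD = 0.0173 + 0.0173 × 0.779² = 0.0173 + 0.0105 = 0.0278

CD = 0.0278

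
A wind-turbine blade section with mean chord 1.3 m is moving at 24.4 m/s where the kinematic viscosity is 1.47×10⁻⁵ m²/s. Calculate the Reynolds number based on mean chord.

Re = 2.16×10^6

Re = v·c/ν = 24.4 × 1.3 / (1.47×10⁻⁵) = 2.16×10^6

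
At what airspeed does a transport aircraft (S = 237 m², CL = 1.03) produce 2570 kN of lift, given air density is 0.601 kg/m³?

L = ½ρv²S·CL ⇒ v = √(2L/(ρ·S·CL))
v = √(2 × 2.57×10^6 / (0.601 × 237 × 1.03)) = √35040 = 187 m/s

v = 187 m/s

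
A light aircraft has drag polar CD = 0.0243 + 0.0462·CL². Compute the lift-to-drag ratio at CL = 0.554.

L/D = 14.4

CD = 0.0243 + 0.0462 × 0.554² = 0.03848
L/D = CL/CD = 0.554 / 0.03848 = 14.4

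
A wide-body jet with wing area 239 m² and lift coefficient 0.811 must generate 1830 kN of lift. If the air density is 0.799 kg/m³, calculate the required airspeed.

L = ½ρv²S·CL ⇒ v = √(2L/(ρ·S·CL))
v = √(2 × 1.83×10^6 / (0.799 × 239 × 0.811)) = √23630 = 154 m/s

v = 154 m/s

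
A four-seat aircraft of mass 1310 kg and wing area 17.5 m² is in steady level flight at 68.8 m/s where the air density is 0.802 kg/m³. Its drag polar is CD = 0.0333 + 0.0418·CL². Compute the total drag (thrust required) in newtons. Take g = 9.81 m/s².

D = 1310 N

Level flight ⇒ L = W = m·g = 1310 × 9.81 = 12851 N.
Dynamic pressure q = 0.5 × 0.802 × 68.8² = 1898 Pa.
Required CL = L/(qS) = 12851/(1898·17.5) = 0.3869.
CD = 0.0333 + 0.0418 × 0.3869² = 0.03956.
D = q·S·CD = 1898 × 17.5 × 0.03956 = 1314 N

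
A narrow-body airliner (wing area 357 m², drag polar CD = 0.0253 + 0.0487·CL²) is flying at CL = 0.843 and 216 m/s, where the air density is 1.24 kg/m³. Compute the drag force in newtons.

D = 6.19×10^5 N

CD = 0.0253 + 0.0487 × 0.843² = 0.05991
D = ½ρv²S·CD = ½ × 1.24 × 216² × 357 × 0.05991 = 6.19×10^5 N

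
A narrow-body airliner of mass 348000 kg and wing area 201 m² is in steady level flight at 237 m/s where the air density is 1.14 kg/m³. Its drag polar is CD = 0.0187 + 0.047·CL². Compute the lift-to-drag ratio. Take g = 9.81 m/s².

L/D = 16.6

Level flight ⇒ L = W = m·g = 348000 × 9.81 = 3.4139×10^6 N.
Dynamic pressure q = 0.5 × 1.14 × 237² = 32020 Pa.
CL = W/(q·S) = 3.4139×10^6 / (32020 × 201) = 0.5305.
CD = 0.0187 + 0.047 × 0.5305² = 0.03193.
L/D = CL/CD = 0.5305 / 0.03193 = 16.6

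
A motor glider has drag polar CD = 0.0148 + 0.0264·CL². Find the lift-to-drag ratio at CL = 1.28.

L/D = 22

CD = 0.0148 + 0.0264 × 1.28² = 0.05805
L/D = CL/CD = 1.28 / 0.05805 = 22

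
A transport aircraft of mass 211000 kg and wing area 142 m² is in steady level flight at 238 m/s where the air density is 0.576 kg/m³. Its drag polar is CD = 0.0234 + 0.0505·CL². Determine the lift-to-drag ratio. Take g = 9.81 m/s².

L/D = 14

In steady level flight, lift balances weight: W = mg = 211000 × 9.81 = 2.0699×10^6 N.
q = ½ρv² = ½ × 0.576 × 238² = 16310 Pa.
CL = 2W/(ρv²S) = 2×2.0699×10^6/(0.576×238²×142) = 0.8935.
CD = 0.0234 + 0.0505 × 0.8935² = 0.06372.
L/D = CL/CD = 0.8935 / 0.06372 = 14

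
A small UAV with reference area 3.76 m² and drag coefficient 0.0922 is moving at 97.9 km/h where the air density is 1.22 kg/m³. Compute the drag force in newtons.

Convert speed: v = 97.9 km/h ÷ 3.6 = 27.19 m/s.
D = ½ρv²S·CD = ½ × 1.22 × 27.19² × 3.76 × 0.0922 = 156 N

D = 156 N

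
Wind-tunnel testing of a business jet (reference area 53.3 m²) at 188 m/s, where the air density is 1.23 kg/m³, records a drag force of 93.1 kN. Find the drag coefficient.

From D = ½ρv²S·CD, rearranging gives CD = 2D/(ρv²S).
CD = 2 × 93100 / (1.23 × 188² × 53.3) = 0.0804

CD = 0.0804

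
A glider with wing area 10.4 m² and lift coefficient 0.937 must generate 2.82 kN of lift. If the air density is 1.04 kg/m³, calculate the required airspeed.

L = ½ρv²S·CL ⇒ v = √(2L/(ρ·S·CL))
v = √(2 × 2820 / (1.04 × 10.4 × 0.937)) = √556.5 = 23.6 m/s

v = 23.6 m/s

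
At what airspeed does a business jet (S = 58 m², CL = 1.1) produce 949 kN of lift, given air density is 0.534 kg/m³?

v = 236 m/s

L = ½ρv²S·CL ⇒ v = √(2L/(ρ·S·CL))
v = √(2 × 9.49×10^5 / (0.534 × 58 × 1.1)) = √55710 = 236 m/s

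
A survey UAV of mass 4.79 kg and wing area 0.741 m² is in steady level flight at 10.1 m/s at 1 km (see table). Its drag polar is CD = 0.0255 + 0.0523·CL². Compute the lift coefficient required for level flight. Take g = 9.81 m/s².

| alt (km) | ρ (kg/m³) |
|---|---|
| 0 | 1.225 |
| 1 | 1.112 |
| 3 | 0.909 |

CL = 1.12

At 1 km, from the table: ρ = 1.112 kg/m³.
Weight W = mg = 4.79 × 9.81 = 46.99 N; in level flight L = W.
q = ½ρv² = ½ × 1.112 × 10.1² = 56.72 Pa.
CL = 2W/(ρv²S) = 2×46.99/(1.112×10.1²×0.741) = 1.118.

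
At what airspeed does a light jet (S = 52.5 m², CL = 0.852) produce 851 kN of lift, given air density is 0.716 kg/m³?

v = 231 m/s

L = ½ρv²S·CL ⇒ v = √(2L/(ρ·S·CL))
v = √(2 × 8.51×10^5 / (0.716 × 52.5 × 0.852)) = √53140 = 231 m/s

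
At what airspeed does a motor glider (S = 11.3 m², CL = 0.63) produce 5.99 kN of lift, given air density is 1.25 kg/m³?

L = ½ρv²S·CL ⇒ v = √(2L/(ρ·S·CL))
v = √(2 × 5990 / (1.25 × 11.3 × 0.63)) = √1346 = 36.7 m/s

v = 36.7 m/s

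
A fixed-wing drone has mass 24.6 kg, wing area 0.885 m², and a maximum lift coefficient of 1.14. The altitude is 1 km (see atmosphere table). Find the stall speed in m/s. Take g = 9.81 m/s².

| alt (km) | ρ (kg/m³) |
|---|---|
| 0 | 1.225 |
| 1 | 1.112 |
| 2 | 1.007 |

V_stall = 20.7 m/s

At 1 km, from the table: ρ = 1.112 kg/m³.
Weight W = mg = 24.6 × 9.81 = 241.3 N.
From L = ½ρV²S·CL,max = W: V_stall = √(2W/(ρSCL,max)) = √(2·241.3/(1.112·0.885·1.14))
V_stall = √430.2 = 20.7 m/s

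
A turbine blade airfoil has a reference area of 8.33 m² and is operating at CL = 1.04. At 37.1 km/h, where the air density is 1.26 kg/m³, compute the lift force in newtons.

L = 580 N

Convert speed: v = 37.1 km/h ÷ 3.6 = 10.31 m/s.
L = ½ρv²S·CL = ½ × 1.26 × 10.31² × 8.33 × 1.04 = 580 N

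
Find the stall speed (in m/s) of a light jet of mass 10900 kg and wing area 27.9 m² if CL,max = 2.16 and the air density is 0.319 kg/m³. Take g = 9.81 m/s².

V_stall = 105 m/s

Stall occurs when L = W at CL,max. W = mg = 10900 × 9.81 = 1.069×10^5 N.
V_stall = √(2W/(ρ·S·CL,max)) = √(2 × 1.069×10^5 / (0.319 × 27.9 × 2.16))
V_stall = √11120 = 105 m/s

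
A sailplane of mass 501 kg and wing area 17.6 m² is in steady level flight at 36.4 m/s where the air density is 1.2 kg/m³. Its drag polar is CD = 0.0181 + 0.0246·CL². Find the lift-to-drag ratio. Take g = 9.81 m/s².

Weight W = mg = 501 × 9.81 = 4914.8 N; in level flight L = W.
q = ½ρv² = ½ × 1.2 × 36.4² = 795 Pa.
CL = 2W/(ρv²S) = 2×4914.8/(1.2×36.4²×17.6) = 0.3513.
CD = 0.0181 + 0.0246 × 0.3513² = 0.02114.
L/D = CL/CD = 0.3513 / 0.02114 = 16.6

L/D = 16.6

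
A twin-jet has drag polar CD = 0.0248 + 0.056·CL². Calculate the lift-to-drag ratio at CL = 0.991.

CD = 0.0248 + 0.056 × 0.991² = 0.0798
L/D = CL/CD = 0.991 / 0.0798 = 12.4

L/D = 12.4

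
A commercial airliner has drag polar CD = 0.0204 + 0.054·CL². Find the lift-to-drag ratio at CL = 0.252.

CD = 0.0204 + 0.054 × 0.252² = 0.02383
L/D = CL/CD = 0.252 / 0.02383 = 10.6

L/D = 10.6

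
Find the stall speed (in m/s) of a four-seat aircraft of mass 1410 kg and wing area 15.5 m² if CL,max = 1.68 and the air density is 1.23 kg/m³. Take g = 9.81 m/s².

V_stall = 29.4 m/s

Stall occurs when L = W at CL,max. W = mg = 1410 × 9.81 = 13830 N.
From L = ½ρV²S·CL,max = W: V_stall = √(2W/(ρSCL,max)) = √(2·13830/(1.23·15.5·1.68))
V_stall = √863.7 = 29.4 m/s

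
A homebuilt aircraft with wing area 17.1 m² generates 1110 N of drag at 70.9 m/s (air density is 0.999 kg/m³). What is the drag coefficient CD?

From D = ½ρv²S·CD, rearranging gives CD = 2D/(ρv²S).
CD = 2 × 1110 / (0.999 × 70.9² × 17.1) = 0.0259

CD = 0.0259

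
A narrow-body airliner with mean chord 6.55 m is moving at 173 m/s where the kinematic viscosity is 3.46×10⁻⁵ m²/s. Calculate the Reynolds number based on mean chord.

Re = 3.27×10^7

Re = v·c/ν = 173 × 6.55 / (3.46×10⁻⁵) = 3.27×10^7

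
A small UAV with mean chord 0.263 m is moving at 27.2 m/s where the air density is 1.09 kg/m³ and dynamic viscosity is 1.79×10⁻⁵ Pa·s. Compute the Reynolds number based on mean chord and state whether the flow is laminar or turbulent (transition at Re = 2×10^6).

Re = 4.36×10^5 (laminar)

Re = ρ·v·c/μ = 1.09 × 27.2 × 0.263 / (1.79×10⁻⁵) = 4.36×10^5
Since 4.36×10^5 < 2×10^6, the flow is laminar.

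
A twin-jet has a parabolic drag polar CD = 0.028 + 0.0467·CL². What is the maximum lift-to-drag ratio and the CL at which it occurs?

(L/D)max = 13.8, at CL = 0.774

For CD = CD0 + K·CL², (L/D)max occurs at CL* = √(CD0/K) and equals 1/(2√(K·CD0)).
(L/D)max = 1/(2√(0.0467 × 0.028)) = 1/(2 × 0.03616) = 13.8
CL* = √(0.028/0.0467) = 0.774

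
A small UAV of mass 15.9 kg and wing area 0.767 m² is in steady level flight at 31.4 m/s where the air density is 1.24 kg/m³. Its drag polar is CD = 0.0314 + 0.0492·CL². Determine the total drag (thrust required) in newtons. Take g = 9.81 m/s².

Weight W = mg = 15.9 × 9.81 = 155.98 N; in level flight L = W.
Dynamic pressure q = 0.5 × 1.24 × 31.4² = 611.3 Pa.
Required CL = L/(qS) = 155.98/(611.3·0.767) = 0.3327.
CD = 0.0314 + 0.0492 × 0.3327² = 0.03685.
D = q·S·CD = 611.3 × 0.767 × 0.03685 = 17.28 N

D = 17.3 N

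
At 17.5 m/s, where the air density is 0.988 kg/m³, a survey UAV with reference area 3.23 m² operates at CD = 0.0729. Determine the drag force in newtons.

D = ½ρv²S·CD = ½ × 0.988 × 17.5² × 3.23 × 0.0729 = 35.6 N

D = 35.6 N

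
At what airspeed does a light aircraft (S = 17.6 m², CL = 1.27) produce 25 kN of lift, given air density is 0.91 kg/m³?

v = 49.6 m/s

L = ½ρv²S·CL ⇒ v = √(2L/(ρ·S·CL))
v = √(2 × 25000 / (0.91 × 17.6 × 1.27)) = √2458 = 49.6 m/s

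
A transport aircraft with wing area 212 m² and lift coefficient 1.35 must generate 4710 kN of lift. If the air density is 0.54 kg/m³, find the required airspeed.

L = ½ρv²S·CL ⇒ v = √(2L/(ρ·S·CL))
v = √(2 × 4.71×10^6 / (0.54 × 212 × 1.35)) = √60950 = 247 m/s

v = 247 m/s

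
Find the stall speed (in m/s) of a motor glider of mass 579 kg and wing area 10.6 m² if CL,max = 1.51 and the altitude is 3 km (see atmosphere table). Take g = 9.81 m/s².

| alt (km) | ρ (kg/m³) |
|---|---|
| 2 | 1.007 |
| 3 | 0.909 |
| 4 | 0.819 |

At 3 km, from the table: ρ = 0.909 kg/m³.
Weight W = mg = 579 × 9.81 = 5680 N.
V_stall = √(2W/(ρ·S·CL,max)) = √(2 × 5680 / (0.909 × 10.6 × 1.51))
V_stall = √780.8 = 27.9 m/s

V_stall = 27.9 m/s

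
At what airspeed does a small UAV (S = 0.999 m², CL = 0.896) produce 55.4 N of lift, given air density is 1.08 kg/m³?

v = 10.7 m/s

L = ½ρv²S·CL ⇒ v = √(2L/(ρ·S·CL))
v = √(2 × 55.4 / (1.08 × 0.999 × 0.896)) = √114.6 = 10.7 m/s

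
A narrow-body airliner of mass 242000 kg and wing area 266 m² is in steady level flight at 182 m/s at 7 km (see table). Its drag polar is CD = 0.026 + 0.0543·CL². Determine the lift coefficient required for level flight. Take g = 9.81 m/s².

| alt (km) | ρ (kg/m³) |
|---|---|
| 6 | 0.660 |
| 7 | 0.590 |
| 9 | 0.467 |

CL = 0.913

At 7 km, from the table: ρ = 0.590 kg/m³.
In steady level flight, lift balances weight: W = mg = 242000 × 9.81 = 2.374×10^6 N.
Dynamic pressure q = 0.5 × 0.59 × 182² = 9772 Pa.
CL = 2W/(ρv²S) = 2×2.374×10^6/(0.59×182²×266) = 0.9134.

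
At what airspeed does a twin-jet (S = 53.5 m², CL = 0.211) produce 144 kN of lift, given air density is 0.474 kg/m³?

L = ½ρv²S·CL ⇒ v = √(2L/(ρ·S·CL))
v = √(2 × 1.44×10^5 / (0.474 × 53.5 × 0.211)) = √53820 = 232 m/s

v = 232 m/s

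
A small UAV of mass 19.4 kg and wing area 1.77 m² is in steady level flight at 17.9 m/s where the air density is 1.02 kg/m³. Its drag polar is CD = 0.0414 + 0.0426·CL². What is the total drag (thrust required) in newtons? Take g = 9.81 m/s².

Level flight ⇒ L = W = m·g = 19.4 × 9.81 = 190.31 N.
q = ½ρv² = ½ × 1.02 × 17.9² = 163.4 Pa.
Required CL = L/(qS) = 190.31/(163.4·1.77) = 0.658.
CD = 0.0414 + 0.0426 × 0.658² = 0.05984.
D = q·S·CD = 163.4 × 1.77 × 0.05984 = 17.31 N

D = 17.3 N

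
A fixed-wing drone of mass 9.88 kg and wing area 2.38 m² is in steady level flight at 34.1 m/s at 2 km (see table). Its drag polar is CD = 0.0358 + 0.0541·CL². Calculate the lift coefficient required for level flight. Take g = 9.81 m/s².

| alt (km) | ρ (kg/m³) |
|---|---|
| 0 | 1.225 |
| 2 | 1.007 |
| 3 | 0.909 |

At 2 km, from the table: ρ = 1.007 kg/m³.
Weight W = mg = 9.88 × 9.81 = 96.923 N; in level flight L = W.
q = ½ρv² = ½ × 1.007 × 34.1² = 585.5 Pa.
Required CL = L/(qS) = 96.923/(585.5·2.38) = 0.06956.

CL = 0.0696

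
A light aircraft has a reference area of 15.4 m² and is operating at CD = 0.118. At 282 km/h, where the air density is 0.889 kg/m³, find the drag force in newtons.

Convert speed: v = 282 km/h ÷ 3.6 = 78.33 m/s.
D = ½ρv²S·CD = ½ × 0.889 × 78.33² × 15.4 × 0.118 = 4960 N

D = 4960 N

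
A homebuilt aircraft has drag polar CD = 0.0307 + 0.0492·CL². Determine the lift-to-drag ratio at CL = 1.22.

CD = 0.0307 + 0.0492 × 1.22² = 0.1039
L/D = CL/CD = 1.22 / 0.1039 = 11.7

L/D = 11.7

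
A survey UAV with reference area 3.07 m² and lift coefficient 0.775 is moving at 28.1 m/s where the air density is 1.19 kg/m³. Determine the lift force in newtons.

L = 1120 N

Dynamic pressure q = ½ρv² = ½ × 1.19 × 28.1² = 469.8 Pa.
L = q·S·CL = 469.8 × 3.07 × 0.775 = 1120 N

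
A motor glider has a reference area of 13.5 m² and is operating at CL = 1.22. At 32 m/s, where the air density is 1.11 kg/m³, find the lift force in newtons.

L = 9360 N

Dynamic pressure q = ½ρv² = ½ × 1.11 × 32² = 568.3 Pa.
L = q·S·CL = 568.3 × 13.5 × 1.22 = 9360 N ≈ 9.36 kN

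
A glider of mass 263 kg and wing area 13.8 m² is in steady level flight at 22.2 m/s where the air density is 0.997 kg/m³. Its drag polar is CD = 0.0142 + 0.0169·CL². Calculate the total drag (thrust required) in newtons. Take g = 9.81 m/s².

Weight W = mg = 263 × 9.81 = 2580 N; in level flight L = W.
Dynamic pressure q = 0.5 × 0.997 × 22.2² = 245.7 Pa.
CL = 2W/(ρv²S) = 2×2580/(0.997×22.2²×13.8) = 0.761.
CD = 0.0142 + 0.0169 × 0.761² = 0.02399.
D = q·S·CD = 245.7 × 13.8 × 0.02399 = 81.32 N

D = 81.3 N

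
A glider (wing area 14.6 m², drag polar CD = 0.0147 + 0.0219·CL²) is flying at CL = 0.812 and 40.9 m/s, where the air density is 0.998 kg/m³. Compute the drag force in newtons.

D = 355 N

CD = 0.0147 + 0.0219 × 0.812² = 0.02914
D = ½ρv²S·CD = ½ × 0.998 × 40.9² × 14.6 × 0.02914 = 355 N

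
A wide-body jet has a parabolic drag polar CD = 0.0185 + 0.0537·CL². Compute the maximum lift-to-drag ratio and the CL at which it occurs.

(L/D)max = 15.9, at CL = 0.587

For CD = CD0 + K·CL², (L/D)max occurs at CL* = √(CD0/K) and equals 1/(2√(K·CD0)).
(L/D)max = 1/(2√(0.0537 × 0.0185)) = 1/(2 × 0.03152) = 15.9
CL* = √(0.0185/0.0537) = 0.587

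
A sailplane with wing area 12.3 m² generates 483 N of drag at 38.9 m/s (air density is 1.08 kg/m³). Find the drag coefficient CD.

CD = 0.0481

From D = ½ρv²S·CD, rearranging gives CD = 2D/(ρv²S).
CD = 2 × 483 / (1.08 × 38.9² × 12.3) = 0.0481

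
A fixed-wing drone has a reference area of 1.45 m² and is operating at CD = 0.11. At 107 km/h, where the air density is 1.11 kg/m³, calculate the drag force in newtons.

Convert speed: v = 107 km/h ÷ 3.6 = 29.72 m/s.
D = ½ρv²S·CD = ½ × 1.11 × 29.72² × 1.45 × 0.11 = 78.2 N

D = 78.2 N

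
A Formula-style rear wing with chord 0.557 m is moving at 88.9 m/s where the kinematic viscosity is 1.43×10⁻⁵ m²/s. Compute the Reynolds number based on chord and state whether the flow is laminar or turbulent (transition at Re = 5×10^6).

Re = 3.46×10^6 (laminar)

Re = v·c/ν = 88.9 × 0.557 / (1.43×10⁻⁵) = 3.46×10^6
Since 3.46×10^6 < 5×10^6, the flow is laminar.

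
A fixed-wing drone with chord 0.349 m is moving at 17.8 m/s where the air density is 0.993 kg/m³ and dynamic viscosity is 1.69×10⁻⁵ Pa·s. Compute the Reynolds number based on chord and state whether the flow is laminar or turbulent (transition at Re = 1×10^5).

Re = ρ·v·c/μ = 0.993 × 17.8 × 0.349 / (1.69×10⁻⁵) = 3.65×10^5
Since 3.65×10^5 > 1×10^5, the flow is turbulent.

Re = 3.65×10^5 (turbulent)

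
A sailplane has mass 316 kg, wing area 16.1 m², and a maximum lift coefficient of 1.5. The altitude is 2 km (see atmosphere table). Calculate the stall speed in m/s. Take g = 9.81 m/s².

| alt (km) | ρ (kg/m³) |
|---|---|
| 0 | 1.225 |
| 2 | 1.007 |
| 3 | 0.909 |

At 2 km, from the table: ρ = 1.007 kg/m³.
At stall, lift equals weight: L = W = m·g = 316 × 9.81 = 3100 N.
From L = ½ρV²S·CL,max = W: V_stall = √(2W/(ρSCL,max)) = √(2·3100/(1.007·16.1·1.5))
V_stall = √254.9 = 16 m/s

V_stall = 16 m/s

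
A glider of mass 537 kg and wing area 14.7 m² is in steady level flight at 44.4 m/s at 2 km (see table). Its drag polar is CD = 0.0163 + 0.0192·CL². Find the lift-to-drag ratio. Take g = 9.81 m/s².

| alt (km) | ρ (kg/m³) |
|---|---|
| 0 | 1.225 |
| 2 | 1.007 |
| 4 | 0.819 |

At 2 km, from the table: ρ = 1.007 kg/m³.
Weight W = mg = 537 × 9.81 = 5268 N; in level flight L = W.
q = ½ρv² = ½ × 1.007 × 44.4² = 992.6 Pa.
Required CL = L/(qS) = 5268/(992.6·14.7) = 0.361.
CD = 0.0163 + 0.0192 × 0.361² = 0.0188.
L/D = CL/CD = 0.361 / 0.0188 = 19.2

L/D = 19.2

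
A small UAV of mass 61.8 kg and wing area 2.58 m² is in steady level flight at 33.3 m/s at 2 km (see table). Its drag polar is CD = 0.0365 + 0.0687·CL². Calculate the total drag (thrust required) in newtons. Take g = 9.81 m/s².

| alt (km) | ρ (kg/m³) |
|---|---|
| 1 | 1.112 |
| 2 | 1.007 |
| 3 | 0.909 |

D = 70.1 N

At 2 km, from the table: ρ = 1.007 kg/m³.
Level flight ⇒ L = W = m·g = 61.8 × 9.81 = 606.26 N.
q = ½ρv² = ½ × 1.007 × 33.3² = 558.3 Pa.
Required CL = L/(qS) = 606.26/(558.3·2.58) = 0.4209.
CD = 0.0365 + 0.0687 × 0.4209² = 0.04867.
D = q·S·CD = 558.3 × 2.58 × 0.04867 = 70.11 N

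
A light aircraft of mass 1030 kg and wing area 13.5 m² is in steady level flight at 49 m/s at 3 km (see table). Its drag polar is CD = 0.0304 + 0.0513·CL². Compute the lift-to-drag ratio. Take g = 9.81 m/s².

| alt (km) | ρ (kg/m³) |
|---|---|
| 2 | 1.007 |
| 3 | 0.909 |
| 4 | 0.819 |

At 3 km, from the table: ρ = 0.909 kg/m³.
Weight W = mg = 1030 × 9.81 = 10104 N; in level flight L = W.
q = ½ρv² = ½ × 0.909 × 49² = 1091 Pa.
CL = 2W/(ρv²S) = 2×10104/(0.909×49²×13.5) = 0.6859.
CD = 0.0304 + 0.0513 × 0.6859² = 0.05453.
L/D = CL/CD = 0.6859 / 0.05453 = 12.6

L/D = 12.6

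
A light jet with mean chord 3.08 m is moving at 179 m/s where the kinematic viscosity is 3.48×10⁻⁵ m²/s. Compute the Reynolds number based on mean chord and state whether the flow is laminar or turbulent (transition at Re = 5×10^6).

Re = v·c/ν = 179 × 3.08 / (3.48×10⁻⁵) = 1.58×10^7
Since 1.58×10^7 > 5×10^6, the flow is turbulent.

Re = 1.58×10^7 (turbulent)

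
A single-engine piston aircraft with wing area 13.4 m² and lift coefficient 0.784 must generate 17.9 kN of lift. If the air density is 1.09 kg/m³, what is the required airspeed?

v = 55.9 m/s

L = ½ρv²S·CL ⇒ v = √(2L/(ρ·S·CL))
v = √(2 × 17900 / (1.09 × 13.4 × 0.784)) = √3126 = 55.9 m/s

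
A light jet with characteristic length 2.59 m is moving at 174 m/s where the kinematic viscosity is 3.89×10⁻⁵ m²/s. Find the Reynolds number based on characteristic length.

Re = 1.16×10^7

Re = v·c/ν = 174 × 2.59 / (3.89×10⁻⁵) = 1.16×10^7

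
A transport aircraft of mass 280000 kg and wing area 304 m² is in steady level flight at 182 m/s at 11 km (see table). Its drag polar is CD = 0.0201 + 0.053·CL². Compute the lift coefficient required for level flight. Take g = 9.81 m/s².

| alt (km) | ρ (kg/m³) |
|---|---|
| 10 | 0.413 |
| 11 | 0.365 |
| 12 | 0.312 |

CL = 1.49

At 11 km, from the table: ρ = 0.365 kg/m³.
Weight W = mg = 280000 × 9.81 = 2.7468×10^6 N; in level flight L = W.
q = ½ρv² = ½ × 0.365 × 182² = 6045 Pa.
CL = W/(q·S) = 2.7468×10^6 / (6045 × 304) = 1.495.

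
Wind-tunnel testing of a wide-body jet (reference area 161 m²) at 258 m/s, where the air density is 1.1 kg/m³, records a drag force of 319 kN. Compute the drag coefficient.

From D = ½ρv²S·CD, rearranging gives CD = 2D/(ρv²S).
CD = 2 × 3.19×10^5 / (1.1 × 258² × 161) = 0.0541

CD = 0.0541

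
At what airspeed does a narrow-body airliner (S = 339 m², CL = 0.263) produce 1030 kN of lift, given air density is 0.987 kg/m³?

L = ½ρv²S·CL ⇒ v = √(2L/(ρ·S·CL))
v = √(2 × 1.03×10^6 / (0.987 × 339 × 0.263)) = √23410 = 153 m/s

v = 153 m/s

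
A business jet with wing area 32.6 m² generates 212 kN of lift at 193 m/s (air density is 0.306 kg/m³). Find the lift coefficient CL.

CL = 1.14

From L = ½ρv²S·CL, rearranging gives CL = 2L/(ρv²S).
CL = 2 × 2.12×10^5 / (0.306 × 193² × 32.6) = 1.14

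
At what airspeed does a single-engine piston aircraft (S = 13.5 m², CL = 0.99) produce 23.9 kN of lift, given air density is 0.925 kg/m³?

L = ½ρv²S·CL ⇒ v = √(2L/(ρ·S·CL))
v = √(2 × 23900 / (0.925 × 13.5 × 0.99)) = √3866 = 62.2 m/s

v = 62.2 m/s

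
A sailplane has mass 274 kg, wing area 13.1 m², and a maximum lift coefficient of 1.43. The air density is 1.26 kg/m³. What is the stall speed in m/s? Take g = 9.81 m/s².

V_stall = 15.1 m/s

At stall, lift equals weight: L = W = m·g = 274 × 9.81 = 2688 N.
V_stall = √(2W/(ρ·S·CL,max)) = √(2 × 2688 / (1.26 × 13.1 × 1.43))
V_stall = √227.8 = 15.1 m/s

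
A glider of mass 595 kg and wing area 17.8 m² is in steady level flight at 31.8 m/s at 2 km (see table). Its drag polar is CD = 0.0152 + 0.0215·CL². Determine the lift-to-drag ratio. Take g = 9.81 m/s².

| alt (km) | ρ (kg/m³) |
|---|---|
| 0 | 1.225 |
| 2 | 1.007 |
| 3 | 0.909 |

At 2 km, from the table: ρ = 1.007 kg/m³.
Level flight ⇒ L = W = m·g = 595 × 9.81 = 5837 N.
q = ½ρv² = ½ × 1.007 × 31.8² = 509.2 Pa.
Required CL = L/(qS) = 5837/(509.2·17.8) = 0.644.
CD = 0.0152 + 0.0215 × 0.644² = 0.02412.
L/D = CL/CD = 0.644 / 0.02412 = 26.7

L/D = 26.7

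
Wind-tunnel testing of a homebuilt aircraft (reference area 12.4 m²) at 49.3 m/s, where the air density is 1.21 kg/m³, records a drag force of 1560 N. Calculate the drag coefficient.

CD = 0.0856

From D = ½ρv²S·CD, rearranging gives CD = 2D/(ρv²S).
CD = 2 × 1560 / (1.21 × 49.3² × 12.4) = 0.0856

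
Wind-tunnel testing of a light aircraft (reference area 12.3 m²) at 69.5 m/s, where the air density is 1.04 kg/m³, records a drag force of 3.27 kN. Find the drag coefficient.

CD = 0.106

From D = ½ρv²S·CD, rearranging gives CD = 2D/(ρv²S).
CD = 2 × 3270 / (1.04 × 69.5² × 12.3) = 0.106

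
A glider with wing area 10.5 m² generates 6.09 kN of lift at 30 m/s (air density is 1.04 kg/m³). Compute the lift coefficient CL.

From L = ½ρv²S·CL, rearranging gives CL = 2L/(ρv²S).
CL = 2 × 6090 / (1.04 × 30² × 10.5) = 1.24

CL = 1.24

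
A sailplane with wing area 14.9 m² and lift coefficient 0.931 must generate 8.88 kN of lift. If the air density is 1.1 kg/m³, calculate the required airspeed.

L = ½ρv²S·CL ⇒ v = √(2L/(ρ·S·CL))
v = √(2 × 8880 / (1.1 × 14.9 × 0.931)) = √1164 = 34.1 m/s

v = 34.1 m/s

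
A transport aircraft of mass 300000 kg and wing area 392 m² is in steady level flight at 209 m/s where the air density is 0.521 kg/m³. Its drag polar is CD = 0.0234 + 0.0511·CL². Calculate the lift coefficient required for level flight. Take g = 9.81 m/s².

CL = 0.66

Weight W = mg = 300000 × 9.81 = 2.943×10^6 N; in level flight L = W.
q = ½ρv² = ½ × 0.521 × 209² = 11380 Pa.
CL = W/(q·S) = 2.943×10^6 / (11380 × 392) = 0.6598.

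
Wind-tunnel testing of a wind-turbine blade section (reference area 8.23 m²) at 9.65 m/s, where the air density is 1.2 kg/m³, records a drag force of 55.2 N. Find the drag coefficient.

From D = ½ρv²S·CD, rearranging gives CD = 2D/(ρv²S).
CD = 2 × 55.2 / (1.2 × 9.65² × 8.23) = 0.12

CD = 0.12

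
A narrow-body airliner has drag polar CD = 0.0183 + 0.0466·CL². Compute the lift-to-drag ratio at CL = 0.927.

L/D = 15.9

CD = 0.0183 + 0.0466 × 0.927² = 0.05834
L/D = CL/CD = 0.927 / 0.05834 = 15.9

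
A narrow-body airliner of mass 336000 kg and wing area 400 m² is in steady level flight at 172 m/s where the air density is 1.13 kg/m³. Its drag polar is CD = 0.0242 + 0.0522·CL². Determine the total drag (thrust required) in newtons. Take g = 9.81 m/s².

D = 2.47×10^5 N

Level flight ⇒ L = W = m·g = 336000 × 9.81 = 3.2962×10^6 N.
q = ½ρv² = ½ × 1.13 × 172² = 16710 Pa.
Required CL = L/(qS) = 3.2962×10^6/(16710·400) = 0.493.
CD = 0.0242 + 0.0522 × 0.493² = 0.03689.
D = q·S·CD = 16710 × 400 × 0.03689 = 2.466×10^5 N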